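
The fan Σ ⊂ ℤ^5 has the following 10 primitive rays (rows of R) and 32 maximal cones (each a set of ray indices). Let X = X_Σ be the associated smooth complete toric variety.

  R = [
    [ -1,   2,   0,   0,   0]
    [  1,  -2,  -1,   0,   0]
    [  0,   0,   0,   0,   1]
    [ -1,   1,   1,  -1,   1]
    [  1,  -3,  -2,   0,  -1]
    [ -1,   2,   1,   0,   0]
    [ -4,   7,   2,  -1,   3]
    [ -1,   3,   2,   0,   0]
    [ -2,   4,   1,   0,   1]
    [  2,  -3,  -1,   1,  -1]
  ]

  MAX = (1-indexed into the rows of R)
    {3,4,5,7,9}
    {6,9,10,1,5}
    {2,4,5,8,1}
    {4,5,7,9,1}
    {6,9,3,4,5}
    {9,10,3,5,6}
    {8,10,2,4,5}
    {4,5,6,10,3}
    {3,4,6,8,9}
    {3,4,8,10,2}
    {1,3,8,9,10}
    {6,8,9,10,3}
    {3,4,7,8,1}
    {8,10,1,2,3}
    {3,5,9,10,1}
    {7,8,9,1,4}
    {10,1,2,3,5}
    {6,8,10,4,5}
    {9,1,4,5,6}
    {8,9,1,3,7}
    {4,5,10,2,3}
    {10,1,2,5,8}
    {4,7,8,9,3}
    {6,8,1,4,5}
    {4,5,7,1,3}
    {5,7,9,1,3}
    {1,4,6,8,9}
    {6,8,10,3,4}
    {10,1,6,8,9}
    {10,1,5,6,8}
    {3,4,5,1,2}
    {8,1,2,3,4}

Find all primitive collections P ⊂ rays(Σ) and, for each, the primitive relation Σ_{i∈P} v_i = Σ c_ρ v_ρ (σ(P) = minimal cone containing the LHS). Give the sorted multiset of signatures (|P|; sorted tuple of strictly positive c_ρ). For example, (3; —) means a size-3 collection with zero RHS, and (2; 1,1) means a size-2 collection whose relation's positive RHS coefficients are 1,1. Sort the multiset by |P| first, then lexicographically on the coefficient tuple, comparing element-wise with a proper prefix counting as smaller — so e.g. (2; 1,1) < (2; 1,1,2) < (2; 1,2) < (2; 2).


12 minimal non-faces of Δ(Σ) (on 10 rays):

  P = {2,6}:  v_{2} + v_{6} = 0 ; sig = (2; —)
  P = {2,9}:  v_{2} + v_{9} = v_{1} + v_{3} ; sig = (2; 1,1)
  P = {7,10}:  v_{7} + v_{10} = v_{3} + v_{9} ; sig = (2; 1,1)
  P = {6,7}:  v_{6} + v_{7} = v_{4} + 2·v_{9} ; sig = (2; 1,2)
  P = {2,7}:  v_{2} + v_{7} = 2·v_{1} + 2·v_{3} + v_{4} ; sig = (2; 1,2,2)
  P = {1,4,10}:  v_{1} + v_{4} + v_{10} = 0 ; sig = (3; —)
  P = {3,5,8}:  v_{3} + v_{5} + v_{8} = 0 ; sig = (3; —)
  P = {1,3,6}:  v_{1} + v_{3} + v_{6} = v_{9} ; sig = (3; 1)
  P = {4,9,10}:  v_{4} + v_{9} + v_{10} = v_{3} + v_{6} ; sig = (3; 1,1)
  P = {5,8,9}:  v_{5} + v_{8} + v_{9} = v_{1} + v_{6} ; sig = (3; 1,1)
  P = {5,7,8}:  v_{5} + v_{7} + v_{8} = v_{1} + v_{4} + v_{9} ; sig = (3; 1,1,1)
  P = {1,3,4,9}:  v_{1} + v_{3} + v_{4} + v_{9} = v_{7} ; sig = (4; 1)

Sorted signature multiset PRS(X):
[(2; —), (2; 1,1), (2; 1,1), (2; 1,2), (2; 1,2,2), (3; —), (3; —), (3; 1), (3; 1,1), (3; 1,1), (3; 1,1,1), (4; 1)]


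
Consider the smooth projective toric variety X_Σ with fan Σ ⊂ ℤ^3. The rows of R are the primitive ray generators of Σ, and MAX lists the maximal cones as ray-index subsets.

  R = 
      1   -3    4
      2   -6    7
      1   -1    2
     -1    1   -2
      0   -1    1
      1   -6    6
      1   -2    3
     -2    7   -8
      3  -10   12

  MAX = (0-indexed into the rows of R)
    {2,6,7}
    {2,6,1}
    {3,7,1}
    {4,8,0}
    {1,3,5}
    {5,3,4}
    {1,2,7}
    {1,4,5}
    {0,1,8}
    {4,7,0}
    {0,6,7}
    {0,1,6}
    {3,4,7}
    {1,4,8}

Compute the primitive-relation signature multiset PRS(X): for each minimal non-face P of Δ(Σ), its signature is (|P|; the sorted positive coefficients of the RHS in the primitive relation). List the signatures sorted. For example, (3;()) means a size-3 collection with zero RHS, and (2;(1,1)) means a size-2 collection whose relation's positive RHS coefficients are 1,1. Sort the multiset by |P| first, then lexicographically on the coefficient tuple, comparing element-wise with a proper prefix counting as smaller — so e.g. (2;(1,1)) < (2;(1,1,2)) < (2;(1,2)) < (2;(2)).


Σ has 20 primitive collections:

  P = {2,3}:  v_{2} + v_{3} = 0 ; sig = (2;())
  P = {2,4}:  v_{2} + v_{4} = v_{6} ; sig = (2;(1))
  P = {3,6}:  v_{3} + v_{6} = v_{4} ; sig = (2;(1))
  P = {4,6}:  v_{4} + v_{6} = v_{0} ; sig = (2;(1))
  P = {5,7}:  v_{5} + v_{7} = v_{3} ; sig = (2;(1))
  P = {7,8}:  v_{7} + v_{8} = v_{0} ; sig = (2;(1))
  P = {2,5}:  v_{2} + v_{5} = v_{1} + v_{4} ; sig = (2;(1,1))
  P = {2,8}:  v_{2} + v_{8} = v_{0} + v_{1} + v_{6} ; sig = (2;(1,1,1))
  P = {5,6}:  v_{5} + v_{6} = v_{1} + 2·v_{4} ; sig = (2;(1,2))
  P = {6,8}:  v_{6} + v_{8} = 2·v_{0} + v_{1} ; sig = (2;(1,2))
  P = {0,5}:  v_{0} + v_{5} = v_{1} + 3·v_{4} ; sig = (2;(1,3))
  P = {3,8}:  v_{3} + v_{8} = v_{1} + 3·v_{4} ; sig = (2;(1,3))
  P = {0,2}:  v_{0} + v_{2} = 2·v_{6} ; sig = (2;(2))
  P = {0,3}:  v_{0} + v_{3} = 2·v_{4} ; sig = (2;(2))
  P = {5,8}:  v_{5} + v_{8} = 2·v_{1} + 4·v_{4} ; sig = (2;(2,4))
  P = {1,4,7}:  v_{1} + v_{4} + v_{7} = 0 ; sig = (3;())
  P = {0,1,4}:  v_{0} + v_{1} + v_{4} = v_{8} ; sig = (3;(1))
  P = {0,1,7}:  v_{0} + v_{1} + v_{7} = v_{6} ; sig = (3;(1))
  P = {1,3,4}:  v_{1} + v_{3} + v_{4} = v_{5} ; sig = (3;(1))
  P = {1,6,7}:  v_{1} + v_{6} + v_{7} = v_{2} ; sig = (3;(1))

so the primitive-relation signature multiset is
[(2;()), (2;(1)), (2;(1)), (2;(1)), (2;(1)), (2;(1)), (2;(1,1)), (2;(1,1,1)), (2;(1,2)), (2;(1,2)), (2;(1,3)), (2;(1,3)), (2;(2)), (2;(2)), (2;(2,4)), (3;()), (3;(1)), (3;(1)), (3;(1)), (3;(1))]


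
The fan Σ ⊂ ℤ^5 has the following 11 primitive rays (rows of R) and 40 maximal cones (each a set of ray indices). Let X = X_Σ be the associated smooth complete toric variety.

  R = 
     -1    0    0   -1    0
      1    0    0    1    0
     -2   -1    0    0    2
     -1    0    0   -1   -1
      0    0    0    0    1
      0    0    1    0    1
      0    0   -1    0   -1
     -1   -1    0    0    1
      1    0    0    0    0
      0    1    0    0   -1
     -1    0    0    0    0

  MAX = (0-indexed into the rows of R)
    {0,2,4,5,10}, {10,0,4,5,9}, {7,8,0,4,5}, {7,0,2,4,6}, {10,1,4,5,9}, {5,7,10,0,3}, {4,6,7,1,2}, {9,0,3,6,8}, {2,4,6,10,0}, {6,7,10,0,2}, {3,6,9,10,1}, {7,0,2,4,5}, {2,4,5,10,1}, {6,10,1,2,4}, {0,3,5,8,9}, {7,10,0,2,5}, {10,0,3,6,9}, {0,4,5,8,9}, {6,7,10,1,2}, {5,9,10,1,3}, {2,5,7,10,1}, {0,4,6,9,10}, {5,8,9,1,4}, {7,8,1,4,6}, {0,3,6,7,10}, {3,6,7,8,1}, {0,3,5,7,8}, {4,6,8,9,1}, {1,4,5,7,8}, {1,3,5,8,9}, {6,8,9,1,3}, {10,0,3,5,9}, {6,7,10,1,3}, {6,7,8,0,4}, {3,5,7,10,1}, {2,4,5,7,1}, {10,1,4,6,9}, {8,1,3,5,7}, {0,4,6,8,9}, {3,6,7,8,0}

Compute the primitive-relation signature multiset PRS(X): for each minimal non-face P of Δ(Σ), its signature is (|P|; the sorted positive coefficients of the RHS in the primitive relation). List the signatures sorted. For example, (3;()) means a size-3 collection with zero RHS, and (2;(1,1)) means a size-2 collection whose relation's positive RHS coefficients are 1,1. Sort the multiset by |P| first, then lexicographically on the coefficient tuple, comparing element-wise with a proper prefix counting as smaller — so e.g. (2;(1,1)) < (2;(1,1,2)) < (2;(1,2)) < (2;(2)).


The 9 primitive collections of Σ (r=11, n=5):

  P={0,1}:  v_{0} + v_{1} = 0  so sig = (2;())
  P={5,6}:  v_{5} + v_{6} = 0  so sig = (2;())
  P={8,10}:  v_{8} + v_{10} = 0  so sig = (2;())
  P={3,4}:  v_{3} + v_{4} = v_{0}  so sig = (2;(1))
  P={7,9}:  v_{7} + v_{9} = v_{10}  so sig = (2;(1))
  P={2,8}:  v_{2} + v_{8} = v_{4} + v_{7}  so sig = (2;(1,1))
  P={2,3}:  v_{2} + v_{3} = v_{0} + v_{7} + v_{10}  so sig = (2;(1,1,1))
  P={2,9}:  v_{2} + v_{9} = v_{4} + 2·v_{10}  so sig = (2;(1,2))
  P={4,7,10}:  v_{4} + v_{7} + v_{10} = v_{2}  so sig = (3;(1))

so the primitive-relation signature multiset is
{ (2;()) ×3,  (2;(1)) ×2,  (2;(1,1)),  (2;(1,1,1)),  (2;(1,2)),  (3;(1)) }


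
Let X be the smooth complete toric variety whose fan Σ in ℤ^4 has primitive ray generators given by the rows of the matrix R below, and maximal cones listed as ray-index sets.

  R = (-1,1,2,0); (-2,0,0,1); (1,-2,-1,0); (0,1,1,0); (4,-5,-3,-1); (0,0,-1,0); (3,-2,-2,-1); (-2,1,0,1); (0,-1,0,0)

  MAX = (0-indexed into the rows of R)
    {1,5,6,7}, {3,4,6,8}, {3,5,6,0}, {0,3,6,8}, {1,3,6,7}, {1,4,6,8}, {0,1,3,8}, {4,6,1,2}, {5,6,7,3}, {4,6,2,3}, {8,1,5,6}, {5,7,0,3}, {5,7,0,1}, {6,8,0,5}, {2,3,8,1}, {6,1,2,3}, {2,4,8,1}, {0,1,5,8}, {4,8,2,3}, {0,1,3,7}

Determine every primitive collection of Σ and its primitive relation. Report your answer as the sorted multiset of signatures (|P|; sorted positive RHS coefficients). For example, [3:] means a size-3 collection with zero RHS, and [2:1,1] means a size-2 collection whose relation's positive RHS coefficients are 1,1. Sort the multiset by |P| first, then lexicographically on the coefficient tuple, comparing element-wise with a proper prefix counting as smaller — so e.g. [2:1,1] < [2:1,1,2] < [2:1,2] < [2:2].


The 14 primitive collections of Σ (r=9, n=4):

  • {7,8}:  v_{7} + v_{8} = v_{1}  so sig = [2:1]
  • {2,5}:  v_{2} + v_{5} = v_{1} + v_{6}  so sig = [2:1,1]
  • {4,7}:  v_{4} + v_{7} = v_{1} + v_{2} + v_{6}  so sig = [2:1,1,1]
  • {2,7}:  v_{2} + v_{7} = 2·v_{1} + v_{3} + v_{6}  so sig = [2:1,1,2]
  • {4,5}:  v_{4} + v_{5} = v_{1} + 2·v_{6} + v_{8}  so sig = [2:1,1,2]
  • {0,4}:  v_{0} + v_{4} = v_{3} + v_{6} + 3·v_{8}  so sig = [2:1,1,3]
  • {0,2}:  v_{0} + v_{2} = v_{3} + 2·v_{8}  so sig = [2:1,2]
  • {0,6,7}:  v_{0} + v_{6} + v_{7} = 0  so sig = [3:]
  • {3,5,8}:  v_{3} + v_{5} + v_{8} = 0  so sig = [3:]
  • {0,1,6}:  v_{0} + v_{1} + v_{6} = v_{8}  so sig = [3:1]
  • {1,3,5}:  v_{1} + v_{3} + v_{5} = v_{7}  so sig = [3:1]
  • {2,6,8}:  v_{2} + v_{6} + v_{8} = v_{4}  so sig = [3:1]
  • {1,3,4}:  v_{1} + v_{3} + v_{4} = 2·v_{2}  so sig = [3:2]
  • {1,3,6,8}:  v_{1} + v_{3} + v_{6} + v_{8} = v_{2}  so sig = [4:1]

Sorted signature multiset PRS(X):
{ [2:1],  [2:1,1],  [2:1,1,1],  [2:1,1,2] ×2,  [2:1,1,3],  [2:1,2],  [3:] ×2,  [3:1] ×3,  [3:2],  [4:1] }


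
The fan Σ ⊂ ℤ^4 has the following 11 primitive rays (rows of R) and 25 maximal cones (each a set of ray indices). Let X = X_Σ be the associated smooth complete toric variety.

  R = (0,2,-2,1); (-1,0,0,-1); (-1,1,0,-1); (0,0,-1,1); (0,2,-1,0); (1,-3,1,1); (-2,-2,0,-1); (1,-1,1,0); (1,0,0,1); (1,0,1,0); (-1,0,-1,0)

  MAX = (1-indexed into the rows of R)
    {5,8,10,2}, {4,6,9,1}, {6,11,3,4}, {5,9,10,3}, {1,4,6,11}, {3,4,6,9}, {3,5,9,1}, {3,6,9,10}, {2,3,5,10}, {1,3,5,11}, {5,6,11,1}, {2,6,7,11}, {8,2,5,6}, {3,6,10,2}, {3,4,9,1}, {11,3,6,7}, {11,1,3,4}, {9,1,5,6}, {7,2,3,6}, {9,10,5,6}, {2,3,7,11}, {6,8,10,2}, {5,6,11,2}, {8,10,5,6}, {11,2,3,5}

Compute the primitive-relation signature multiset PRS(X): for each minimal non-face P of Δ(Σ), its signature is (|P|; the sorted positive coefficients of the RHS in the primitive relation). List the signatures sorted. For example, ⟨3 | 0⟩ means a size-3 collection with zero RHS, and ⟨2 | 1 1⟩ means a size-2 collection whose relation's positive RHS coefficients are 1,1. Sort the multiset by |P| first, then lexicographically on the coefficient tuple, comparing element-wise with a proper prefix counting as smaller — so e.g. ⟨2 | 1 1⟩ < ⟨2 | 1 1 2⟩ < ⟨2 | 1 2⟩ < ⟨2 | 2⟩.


Minimal non-faces — 23 found among 11 rays, 25 max cones:

  • {2,9}:  v_{2} + v_{9} = 0 ; sig = ⟨2 | 0⟩
  • {10,11}:  v_{10} + v_{11} = 0 ; sig = ⟨2 | 0⟩
  • {2,4}:  v_{2} + v_{4} = v_{11} ; sig = ⟨2 | 1⟩
  • {4,5}:  v_{4} + v_{5} = v_{1} ; sig = ⟨2 | 1⟩
  • {4,10}:  v_{4} + v_{10} = v_{9} ; sig = ⟨2 | 1⟩
  • {9,11}:  v_{9} + v_{11} = v_{4} ; sig = ⟨2 | 1⟩
  • {1,2}:  v_{1} + v_{2} = v_{5} + v_{11} ; sig = ⟨2 | 1 1⟩
  • {1,10}:  v_{1} + v_{10} = v_{5} + v_{9} ; sig = ⟨2 | 1 1⟩
  • {3,8}:  v_{3} + v_{8} = v_{2} + v_{10} ; sig = ⟨2 | 1 1⟩
  • {4,8}:  v_{4} + v_{8} = v_{5} + v_{6} ; sig = ⟨2 | 1 1⟩
  • {5,7}:  v_{5} + v_{7} = v_{2} + v_{11} ; sig = ⟨2 | 1 1⟩
  • {7,9}:  v_{7} + v_{9} = v_{3} + v_{6} + v_{11} ; sig = ⟨2 | 1 1 1⟩
  • {7,10}:  v_{7} + v_{10} = v_{2} + v_{3} + v_{6} ; sig = ⟨2 | 1 1 1⟩
  • {8,9}:  v_{8} + v_{9} = v_{5} + v_{6} + v_{10} ; sig = ⟨2 | 1 1 1⟩
  • {8,11}:  v_{8} + v_{11} = v_{2} + v_{5} + v_{6} ; sig = ⟨2 | 1 1 1⟩
  • {4,7}:  v_{4} + v_{7} = v_{3} + v_{6} + 2·v_{11} ; sig = ⟨2 | 1 1 2⟩
  • {1,8}:  v_{1} + v_{8} = 2·v_{5} + v_{6} ; sig = ⟨2 | 1 2⟩
  • {7,8}:  v_{7} + v_{8} = 2·v_{2} + v_{6} ; sig = ⟨2 | 1 2⟩
  • {1,7}:  v_{1} + v_{7} = 2·v_{11} ; sig = ⟨2 | 2⟩
  • {3,5,6}:  v_{3} + v_{5} + v_{6} = 0 ; sig = ⟨3 | 0⟩
  • {1,3,6}:  v_{1} + v_{3} + v_{6} = v_{4} ; sig = ⟨3 | 1⟩
  • {2,3,6,11}:  v_{2} + v_{3} + v_{6} + v_{11} = v_{7} ; sig = ⟨4 | 1⟩
  • {2,5,6,10}:  v_{2} + v_{5} + v_{6} + v_{10} = v_{8} ; sig = ⟨4 | 1⟩

Signatures (|P|; sorted positive RHS coefficients), sorted:
[⟨2 | 0⟩, ⟨2 | 0⟩, ⟨2 | 1⟩, ⟨2 | 1⟩, ⟨2 | 1⟩, ⟨2 | 1⟩, ⟨2 | 1 1⟩, ⟨2 | 1 1⟩, ⟨2 | 1 1⟩, ⟨2 | 1 1⟩, ⟨2 | 1 1⟩, ⟨2 | 1 1 1⟩, ⟨2 | 1 1 1⟩, ⟨2 | 1 1 1⟩, ⟨2 | 1 1 1⟩, ⟨2 | 1 1 2⟩, ⟨2 | 1 2⟩, ⟨2 | 1 2⟩, ⟨2 | 2⟩, ⟨3 | 0⟩, ⟨3 | 1⟩, ⟨4 | 1⟩, ⟨4 | 1⟩]


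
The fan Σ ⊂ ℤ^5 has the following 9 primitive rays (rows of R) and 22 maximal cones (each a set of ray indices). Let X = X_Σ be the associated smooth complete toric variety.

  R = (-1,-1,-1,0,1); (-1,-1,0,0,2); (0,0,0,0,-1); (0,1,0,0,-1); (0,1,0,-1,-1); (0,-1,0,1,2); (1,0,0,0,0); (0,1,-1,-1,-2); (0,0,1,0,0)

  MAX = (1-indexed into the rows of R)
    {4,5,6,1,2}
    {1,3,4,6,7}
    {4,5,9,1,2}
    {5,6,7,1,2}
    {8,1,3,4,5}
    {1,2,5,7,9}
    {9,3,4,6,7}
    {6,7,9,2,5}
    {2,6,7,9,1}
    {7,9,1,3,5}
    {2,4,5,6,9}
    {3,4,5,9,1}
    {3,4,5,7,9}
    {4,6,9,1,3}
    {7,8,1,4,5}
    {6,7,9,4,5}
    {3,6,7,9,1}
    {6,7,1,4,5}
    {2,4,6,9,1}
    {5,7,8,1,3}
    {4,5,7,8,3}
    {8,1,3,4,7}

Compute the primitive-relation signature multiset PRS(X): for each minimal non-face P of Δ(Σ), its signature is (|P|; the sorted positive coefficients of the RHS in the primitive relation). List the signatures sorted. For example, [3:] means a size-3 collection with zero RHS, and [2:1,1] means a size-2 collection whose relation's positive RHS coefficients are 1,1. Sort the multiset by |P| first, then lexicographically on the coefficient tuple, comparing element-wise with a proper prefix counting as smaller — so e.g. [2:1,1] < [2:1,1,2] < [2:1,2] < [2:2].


The 9 primitive collections of Σ (r=9, n=5):

  {2,3}:  v_{2} + v_{3} = v_{1} + v_{9}  →  sig = [2:1,1]
  {2,8}:  v_{2} + v_{8} = v_{1} + v_{5}  →  sig = [2:1,1]
  {8,9}:  v_{8} + v_{9} = v_{3} + v_{5}  →  sig = [2:1,1]
  {6,8}:  v_{6} + v_{8} = v_{1} + v_{4} + v_{7}  →  sig = [2:1,1,1]
  {3,5,6}:  v_{3} + v_{5} + v_{6} = 0  →  sig = [3:]
  {2,4,7}:  v_{2} + v_{4} + v_{7} = v_{5} + v_{6}  →  sig = [3:1,1]
  {1,4,7,9}:  v_{1} + v_{4} + v_{7} + v_{9} = 0  →  sig = [4:]
  {1,5,6,9}:  v_{1} + v_{5} + v_{6} + v_{9} = v_{2}  →  sig = [4:1]
  {1,3,4,5,7}:  v_{1} + v_{3} + v_{4} + v_{5} + v_{7} = v_{8}  →  sig = [5:1]

Sorted signature multiset PRS(X):
{ [2:1,1] ×3,  [2:1,1,1],  [3:],  [3:1,1],  [4:],  [4:1],  [5:1] }


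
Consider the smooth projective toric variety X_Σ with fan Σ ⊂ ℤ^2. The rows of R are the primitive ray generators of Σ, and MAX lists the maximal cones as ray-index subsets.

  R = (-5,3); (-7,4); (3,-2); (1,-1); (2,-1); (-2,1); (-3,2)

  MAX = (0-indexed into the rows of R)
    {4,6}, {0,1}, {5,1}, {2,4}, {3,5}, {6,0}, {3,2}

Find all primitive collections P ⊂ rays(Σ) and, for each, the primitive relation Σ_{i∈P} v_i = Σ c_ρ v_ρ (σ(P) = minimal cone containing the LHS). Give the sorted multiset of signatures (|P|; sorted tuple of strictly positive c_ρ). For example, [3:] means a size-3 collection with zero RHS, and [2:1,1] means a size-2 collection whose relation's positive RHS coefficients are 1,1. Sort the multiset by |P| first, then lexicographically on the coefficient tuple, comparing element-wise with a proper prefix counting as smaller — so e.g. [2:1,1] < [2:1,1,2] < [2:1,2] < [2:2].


14 minimal non-faces of Δ(Σ) (on 7 rays):

  P={2,6}:  v_{2} + v_{6} = 0 ; sig = [2:]
  P={4,5}:  v_{4} + v_{5} = 0 ; sig = [2:]
  P={0,2}:  v_{0} + v_{2} = v_{5} ; sig = [2:1]
  P={0,4}:  v_{0} + v_{4} = v_{6} ; sig = [2:1]
  P={0,5}:  v_{0} + v_{5} = v_{1} ; sig = [2:1]
  P={1,4}:  v_{1} + v_{4} = v_{0} ; sig = [2:1]
  P={2,5}:  v_{2} + v_{5} = v_{3} ; sig = [2:1]
  P={3,4}:  v_{3} + v_{4} = v_{2} ; sig = [2:1]
  P={3,6}:  v_{3} + v_{6} = v_{5} ; sig = [2:1]
  P={5,6}:  v_{5} + v_{6} = v_{0} ; sig = [2:1]
  P={0,3}:  v_{0} + v_{3} = 2·v_{5} ; sig = [2:2]
  P={1,2}:  v_{1} + v_{2} = 2·v_{5} ; sig = [2:2]
  P={1,6}:  v_{1} + v_{6} = 2·v_{0} ; sig = [2:2]
  P={1,3}:  v_{1} + v_{3} = 3·v_{5} ; sig = [2:3]

Sorted signature multiset PRS(X):
{ [2:] ×2,  [2:1] ×8,  [2:2] ×3,  [2:3] }


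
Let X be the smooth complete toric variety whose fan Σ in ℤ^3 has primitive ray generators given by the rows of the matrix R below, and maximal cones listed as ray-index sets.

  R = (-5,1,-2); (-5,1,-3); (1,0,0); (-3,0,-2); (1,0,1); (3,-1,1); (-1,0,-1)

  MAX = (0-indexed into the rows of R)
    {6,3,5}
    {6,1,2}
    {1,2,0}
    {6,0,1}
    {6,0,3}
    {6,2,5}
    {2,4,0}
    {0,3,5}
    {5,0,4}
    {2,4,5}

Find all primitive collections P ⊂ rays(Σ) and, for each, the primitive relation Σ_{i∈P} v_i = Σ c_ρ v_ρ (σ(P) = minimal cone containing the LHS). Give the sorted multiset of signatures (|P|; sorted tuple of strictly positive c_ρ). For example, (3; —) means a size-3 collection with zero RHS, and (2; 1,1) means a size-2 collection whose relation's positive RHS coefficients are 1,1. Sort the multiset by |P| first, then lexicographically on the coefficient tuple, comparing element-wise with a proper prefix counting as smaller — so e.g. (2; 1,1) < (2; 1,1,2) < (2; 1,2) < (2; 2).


Δ(Σ) — 7 vertices, 9 min non-faces:

  P={4,6}:  v_{4} + v_{6} = 0  ⟹  sig = (2; —)
  P={1,4}:  v_{1} + v_{4} = v_{0} + v_{2}  ⟹  sig = (2; 1,1)
  P={3,4}:  v_{3} + v_{4} = v_{0} + v_{5}  ⟹  sig = (2; 1,1)
  P={1,3}:  v_{1} + v_{3} = v_{0} + 3·v_{6}  ⟹  sig = (2; 1,3)
  P={1,5}:  v_{1} + v_{5} = 2·v_{6}  ⟹  sig = (2; 2)
  P={2,3}:  v_{2} + v_{3} = 2·v_{6}  ⟹  sig = (2; 2)
  P={0,2,5}:  v_{0} + v_{2} + v_{5} = v_{6}  ⟹  sig = (3; 1)
  P={0,2,6}:  v_{0} + v_{2} + v_{6} = v_{1}  ⟹  sig = (3; 1)
  P={0,5,6}:  v_{0} + v_{5} + v_{6} = v_{3}  ⟹  sig = (3; 1)

so the primitive-relation signature multiset is
{ (2; —),  (2; 1,1) ×2,  (2; 1,3),  (2; 2) ×2,  (3; 1) ×3 }


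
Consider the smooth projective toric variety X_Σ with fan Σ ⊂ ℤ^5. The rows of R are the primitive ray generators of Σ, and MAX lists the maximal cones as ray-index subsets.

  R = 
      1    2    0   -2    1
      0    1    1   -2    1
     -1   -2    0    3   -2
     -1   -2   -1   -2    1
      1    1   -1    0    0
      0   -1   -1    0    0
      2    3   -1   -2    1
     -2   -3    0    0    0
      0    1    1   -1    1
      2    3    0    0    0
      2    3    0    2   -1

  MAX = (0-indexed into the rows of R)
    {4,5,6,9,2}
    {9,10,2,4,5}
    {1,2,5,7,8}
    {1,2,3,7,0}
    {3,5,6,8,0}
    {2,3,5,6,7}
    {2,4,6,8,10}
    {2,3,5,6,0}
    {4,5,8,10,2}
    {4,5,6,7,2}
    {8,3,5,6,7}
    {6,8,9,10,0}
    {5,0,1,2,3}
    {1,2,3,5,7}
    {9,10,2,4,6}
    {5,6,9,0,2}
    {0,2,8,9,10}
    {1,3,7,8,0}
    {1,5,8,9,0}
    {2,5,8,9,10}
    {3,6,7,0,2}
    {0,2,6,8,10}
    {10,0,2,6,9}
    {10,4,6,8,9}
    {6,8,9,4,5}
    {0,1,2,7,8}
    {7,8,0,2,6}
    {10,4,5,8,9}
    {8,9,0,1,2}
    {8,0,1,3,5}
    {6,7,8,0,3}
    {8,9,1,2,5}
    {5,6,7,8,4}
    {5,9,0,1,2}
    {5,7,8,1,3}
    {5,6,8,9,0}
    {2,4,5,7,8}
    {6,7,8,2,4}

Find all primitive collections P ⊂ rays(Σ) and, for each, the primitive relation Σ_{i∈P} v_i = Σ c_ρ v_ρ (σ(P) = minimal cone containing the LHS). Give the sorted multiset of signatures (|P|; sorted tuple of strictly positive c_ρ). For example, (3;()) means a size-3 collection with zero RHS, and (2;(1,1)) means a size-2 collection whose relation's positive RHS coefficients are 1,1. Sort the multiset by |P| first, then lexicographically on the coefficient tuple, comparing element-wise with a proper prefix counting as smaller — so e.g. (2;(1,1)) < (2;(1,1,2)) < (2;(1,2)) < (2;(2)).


|primitive collections| = 17. Relations:

  • {7,9}:  v_{7} + v_{9} = 0 ; sig = (2;())
  • {0,4}:  v_{0} + v_{4} = v_{6} ; sig = (2;(1))
  • {1,4}:  v_{1} + v_{4} = v_{0} ; sig = (2;(1))
  • {3,10}:  v_{3} + v_{10} = v_{4} ; sig = (2;(1))
  • {3,9}:  v_{3} + v_{9} = v_{0} + v_{5} ; sig = (2;(1,1))
  • {3,4}:  v_{3} + v_{4} = v_{5} + v_{6} + v_{7} ; sig = (2;(1,1,1))
  • {7,10}:  v_{7} + v_{10} = v_{2} + v_{4} + v_{8} ; sig = (2;(1,1,1))
  • {1,10}:  v_{1} + v_{10} = v_{0} + v_{2} + v_{8} + v_{9} ; sig = (2;(1,1,1,1))
  • {1,6}:  v_{1} + v_{6} = 2·v_{0} ; sig = (2;(2))
  • {0,5,7}:  v_{0} + v_{5} + v_{7} = v_{3} ; sig = (3;(1))
  • {2,3,8}:  v_{2} + v_{3} + v_{8} = v_{7} ; sig = (3;(1))
  • {0,5,10}:  v_{0} + v_{5} + v_{10} = v_{4} + v_{9} ; sig = (3;(1,1))
  • {5,6,10}:  v_{5} + v_{6} + v_{10} = 2·v_{4} + v_{9} ; sig = (3;(1,2))
  • {0,2,5,8}:  v_{0} + v_{2} + v_{5} + v_{8} = 0 ; sig = (4;())
  • {2,4,8,9}:  v_{2} + v_{4} + v_{8} + v_{9} = v_{10} ; sig = (4;(1))
  • {2,5,6,8}:  v_{2} + v_{5} + v_{6} + v_{8} = v_{4} ; sig = (4;(1))
  • {2,6,8,9}:  v_{2} + v_{6} + v_{8} + v_{9} = v_{0} + v_{10} ; sig = (4;(1,1))

Signatures (|P|; sorted positive RHS coefficients), sorted:
    |P|=2: 9 collections, coeffs (), (1), (1), (1), (1,1), (1,1,1), (1,1,1), (1,1,1,1), (2)
    |P|=3: 4 collections, coeffs (1), (1), (1,1), (1,2)
    |P|=4: 4 collections, coeffs (), (1), (1), (1,1)


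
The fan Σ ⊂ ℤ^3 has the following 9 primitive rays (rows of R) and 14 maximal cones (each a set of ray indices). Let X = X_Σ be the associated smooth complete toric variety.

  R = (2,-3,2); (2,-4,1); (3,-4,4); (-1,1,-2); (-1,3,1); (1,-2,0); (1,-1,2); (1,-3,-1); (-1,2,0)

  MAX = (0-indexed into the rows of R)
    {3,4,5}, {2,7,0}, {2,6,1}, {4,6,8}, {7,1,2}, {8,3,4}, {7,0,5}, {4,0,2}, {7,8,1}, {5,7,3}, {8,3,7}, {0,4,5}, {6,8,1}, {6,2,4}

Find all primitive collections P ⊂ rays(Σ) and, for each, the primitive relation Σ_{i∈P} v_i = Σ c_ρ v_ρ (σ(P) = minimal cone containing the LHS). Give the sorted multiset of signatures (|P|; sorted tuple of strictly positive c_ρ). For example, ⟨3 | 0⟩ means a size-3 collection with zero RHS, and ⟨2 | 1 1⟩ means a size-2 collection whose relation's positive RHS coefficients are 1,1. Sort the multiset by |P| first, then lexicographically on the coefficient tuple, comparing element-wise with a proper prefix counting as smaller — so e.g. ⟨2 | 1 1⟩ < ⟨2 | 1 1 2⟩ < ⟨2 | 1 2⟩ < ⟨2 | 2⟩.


Δ(Σ) — 9 vertices, 15 min non-faces:

  {3,6}:  v_{3} + v_{6} = 0  →  sig = ⟨2 | 0⟩
  {4,7}:  v_{4} + v_{7} = 0  →  sig = ⟨2 | 0⟩
  {5,8}:  v_{5} + v_{8} = 0  →  sig = ⟨2 | 0⟩
  {0,3}:  v_{0} + v_{3} = v_{5}  →  sig = ⟨2 | 1⟩
  {0,6}:  v_{0} + v_{6} = v_{2}  →  sig = ⟨2 | 1⟩
  {0,8}:  v_{0} + v_{8} = v_{6}  →  sig = ⟨2 | 1⟩
  {1,3}:  v_{1} + v_{3} = v_{7}  →  sig = ⟨2 | 1⟩
  {1,4}:  v_{1} + v_{4} = v_{6}  →  sig = ⟨2 | 1⟩
  {2,3}:  v_{2} + v_{3} = v_{0}  →  sig = ⟨2 | 1⟩
  {5,6}:  v_{5} + v_{6} = v_{0}  →  sig = ⟨2 | 1⟩
  {6,7}:  v_{6} + v_{7} = v_{1}  →  sig = ⟨2 | 1⟩
  {0,1}:  v_{0} + v_{1} = v_{2} + v_{7}  →  sig = ⟨2 | 1 1⟩
  {1,5}:  v_{1} + v_{5} = v_{0} + v_{7}  →  sig = ⟨2 | 1 1⟩
  {2,5}:  v_{2} + v_{5} = 2·v_{0}  →  sig = ⟨2 | 2⟩
  {2,8}:  v_{2} + v_{8} = 2·v_{6}  →  sig = ⟨2 | 2⟩

so the primitive-relation signature multiset is
    ⟨2 | 0⟩
    ⟨2 | 0⟩
    ⟨2 | 0⟩
    ⟨2 | 1⟩
    ⟨2 | 1⟩
    ⟨2 | 1⟩
    ⟨2 | 1⟩
    ⟨2 | 1⟩
    ⟨2 | 1⟩
    ⟨2 | 1⟩
    ⟨2 | 1⟩
    ⟨2 | 1 1⟩
    ⟨2 | 1 1⟩
    ⟨2 | 2⟩
    ⟨2 | 2⟩


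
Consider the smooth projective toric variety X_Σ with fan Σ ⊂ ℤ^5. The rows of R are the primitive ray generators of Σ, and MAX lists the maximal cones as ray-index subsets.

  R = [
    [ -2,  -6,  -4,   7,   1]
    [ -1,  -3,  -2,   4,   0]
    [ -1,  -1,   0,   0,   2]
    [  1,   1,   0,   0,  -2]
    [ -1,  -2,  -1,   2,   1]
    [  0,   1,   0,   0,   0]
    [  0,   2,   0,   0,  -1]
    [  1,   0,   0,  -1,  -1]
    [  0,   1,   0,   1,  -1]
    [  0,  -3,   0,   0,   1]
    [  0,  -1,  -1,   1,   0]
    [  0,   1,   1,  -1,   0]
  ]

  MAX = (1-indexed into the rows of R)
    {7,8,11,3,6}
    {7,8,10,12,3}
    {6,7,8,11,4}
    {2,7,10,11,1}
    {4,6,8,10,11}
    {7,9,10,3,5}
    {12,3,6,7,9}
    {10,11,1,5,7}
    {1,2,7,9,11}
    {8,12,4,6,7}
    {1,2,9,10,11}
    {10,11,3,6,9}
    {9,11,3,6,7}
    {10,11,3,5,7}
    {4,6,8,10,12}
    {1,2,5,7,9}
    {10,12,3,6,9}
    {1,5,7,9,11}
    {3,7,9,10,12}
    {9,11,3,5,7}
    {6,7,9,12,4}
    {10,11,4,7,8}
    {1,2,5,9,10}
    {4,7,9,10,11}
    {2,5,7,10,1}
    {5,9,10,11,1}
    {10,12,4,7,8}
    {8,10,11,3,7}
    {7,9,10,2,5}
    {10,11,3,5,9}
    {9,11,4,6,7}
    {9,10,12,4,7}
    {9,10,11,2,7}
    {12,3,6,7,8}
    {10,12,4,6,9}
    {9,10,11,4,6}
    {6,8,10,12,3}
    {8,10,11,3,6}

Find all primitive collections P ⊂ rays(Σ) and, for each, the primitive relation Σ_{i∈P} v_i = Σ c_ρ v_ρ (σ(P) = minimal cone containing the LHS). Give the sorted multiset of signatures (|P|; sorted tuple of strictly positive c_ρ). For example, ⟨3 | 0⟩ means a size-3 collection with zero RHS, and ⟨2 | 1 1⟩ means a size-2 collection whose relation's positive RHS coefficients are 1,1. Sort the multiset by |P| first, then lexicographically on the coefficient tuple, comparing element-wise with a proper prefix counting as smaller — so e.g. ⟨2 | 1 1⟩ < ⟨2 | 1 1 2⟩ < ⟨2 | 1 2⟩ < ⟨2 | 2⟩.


Δ(Σ) — 12 vertices, 22 min non-faces:

  • {3,4}:  v_{3} + v_{4} = 0  ⇒ sig = ⟨2 | 0⟩
  • {11,12}:  v_{11} + v_{12} = 0  ⇒ sig = ⟨2 | 0⟩
  • {8,9}:  v_{8} + v_{9} = v_{4}  ⇒ sig = ⟨2 | 1⟩
  • {1,12}:  v_{1} + v_{12} = v_{2} + v_{5}  ⇒ sig = ⟨2 | 1 1⟩
  • {2,6}:  v_{2} + v_{6} = v_{5} + v_{9} + v_{11}  ⇒ sig = ⟨2 | 1 1 1⟩
  • {5,6}:  v_{5} + v_{6} = v_{3} + v_{9} + v_{11}  ⇒ sig = ⟨2 | 1 1 1⟩
  • {5,8}:  v_{5} + v_{8} = v_{7} + v_{10} + v_{11}  ⇒ sig = ⟨2 | 1 1 1⟩
  • {2,12}:  v_{2} + v_{12} = v_{5} + v_{7} + v_{9} + v_{10}  ⇒ sig = ⟨2 | 1 1 1 1⟩
  • {4,5}:  v_{4} + v_{5} = v_{7} + v_{9} + v_{10} + v_{11}  ⇒ sig = ⟨2 | 1 1 1 1⟩
  • {5,12}:  v_{5} + v_{12} = v_{3} + v_{7} + v_{9} + v_{10}  ⇒ sig = ⟨2 | 1 1 1 1⟩
  • {1,4}:  v_{1} + v_{4} = v_{2} + v_{7} + v_{9} + v_{10} + 2·v_{11}  ⇒ sig = ⟨2 | 1 1 1 1 2⟩
  • {1,8}:  v_{1} + v_{8} = v_{2} + v_{7} + v_{10} + 2·v_{11}  ⇒ sig = ⟨2 | 1 1 1 2⟩
  • {1,6}:  v_{1} + v_{6} = 2·v_{5} + v_{9} + 2·v_{11}  ⇒ sig = ⟨2 | 1 2 2⟩
  • {2,8}:  v_{2} + v_{8} = 2·v_{7} + v_{9} + 2·v_{10} + 2·v_{11}  ⇒ sig = ⟨2 | 1 2 2 2⟩
  • {1,3}:  v_{1} + v_{3} = 3·v_{5} + v_{11}  ⇒ sig = ⟨2 | 1 3⟩
  • {2,3}:  v_{2} + v_{3} = 2·v_{5}  ⇒ sig = ⟨2 | 2⟩
  • {2,4}:  v_{2} + v_{4} = 2·v_{7} + 2·v_{9} + 2·v_{10} + 2·v_{11}  ⇒ sig = ⟨2 | 2 2 2 2⟩
  • {6,7,10}:  v_{6} + v_{7} + v_{10} = 0  ⇒ sig = ⟨3 | 0⟩
  • {2,5,11}:  v_{2} + v_{5} + v_{11} = v_{1}  ⇒ sig = ⟨3 | 1⟩
  • {1,7,9,10}:  v_{1} + v_{7} + v_{9} + v_{10} = 2·v_{2}  ⇒ sig = ⟨4 | 2⟩
  • {3,7,9,10,11}:  v_{3} + v_{7} + v_{9} + v_{10} + v_{11} = v_{5}  ⇒ sig = ⟨5 | 1⟩
  • {5,7,9,10,11}:  v_{5} + v_{7} + v_{9} + v_{10} + v_{11} = v_{2}  ⇒ sig = ⟨5 | 1⟩

so the primitive-relation signature multiset is
[⟨2 | 0⟩, ⟨2 | 0⟩, ⟨2 | 1⟩, ⟨2 | 1 1⟩, ⟨2 | 1 1 1⟩, ⟨2 | 1 1 1⟩, ⟨2 | 1 1 1⟩, ⟨2 | 1 1 1 1⟩, ⟨2 | 1 1 1 1⟩, ⟨2 | 1 1 1 1⟩, ⟨2 | 1 1 1 1 2⟩, ⟨2 | 1 1 1 2⟩, ⟨2 | 1 2 2⟩, ⟨2 | 1 2 2 2⟩, ⟨2 | 1 3⟩, ⟨2 | 2⟩, ⟨2 | 2 2 2 2⟩, ⟨3 | 0⟩, ⟨3 | 1⟩, ⟨4 | 2⟩, ⟨5 | 1⟩, ⟨5 | 1⟩]


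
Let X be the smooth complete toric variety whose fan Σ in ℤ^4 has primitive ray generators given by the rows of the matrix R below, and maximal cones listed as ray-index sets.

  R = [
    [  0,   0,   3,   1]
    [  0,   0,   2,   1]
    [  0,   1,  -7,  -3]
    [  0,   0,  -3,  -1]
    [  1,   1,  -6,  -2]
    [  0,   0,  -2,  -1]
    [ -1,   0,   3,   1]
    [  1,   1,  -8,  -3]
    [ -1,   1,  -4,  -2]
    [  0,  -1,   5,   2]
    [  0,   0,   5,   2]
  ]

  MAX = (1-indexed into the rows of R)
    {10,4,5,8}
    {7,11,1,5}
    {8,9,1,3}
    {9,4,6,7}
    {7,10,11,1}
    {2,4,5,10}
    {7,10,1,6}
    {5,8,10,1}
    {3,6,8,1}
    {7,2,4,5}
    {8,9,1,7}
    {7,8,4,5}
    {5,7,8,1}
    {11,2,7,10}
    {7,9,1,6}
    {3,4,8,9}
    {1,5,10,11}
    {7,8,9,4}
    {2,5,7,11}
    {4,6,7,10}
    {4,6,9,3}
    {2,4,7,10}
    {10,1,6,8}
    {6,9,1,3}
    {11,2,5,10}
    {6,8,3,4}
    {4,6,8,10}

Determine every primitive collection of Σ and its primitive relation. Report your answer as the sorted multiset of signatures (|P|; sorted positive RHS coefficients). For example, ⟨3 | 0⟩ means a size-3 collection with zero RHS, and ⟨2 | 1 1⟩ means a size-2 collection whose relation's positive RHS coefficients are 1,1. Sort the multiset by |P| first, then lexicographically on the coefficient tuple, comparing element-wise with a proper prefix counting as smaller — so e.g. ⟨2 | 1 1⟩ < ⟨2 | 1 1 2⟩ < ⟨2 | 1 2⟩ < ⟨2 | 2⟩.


Σ has 21 primitive collections:

  • {1,4}:  v_{1} + v_{4} = 0 ; sig = ⟨2 | 0⟩
  • {2,6}:  v_{2} + v_{6} = 0 ; sig = ⟨2 | 0⟩
  • {1,2}:  v_{1} + v_{2} = v_{11} ; sig = ⟨2 | 1⟩
  • {2,8}:  v_{2} + v_{8} = v_{5} ; sig = ⟨2 | 1⟩
  • {3,7}:  v_{3} + v_{7} = v_{9} ; sig = ⟨2 | 1⟩
  • {3,10}:  v_{3} + v_{10} = v_{6} ; sig = ⟨2 | 1⟩
  • {4,11}:  v_{4} + v_{11} = v_{2} ; sig = ⟨2 | 1⟩
  • {5,6}:  v_{5} + v_{6} = v_{8} ; sig = ⟨2 | 1⟩
  • {6,11}:  v_{6} + v_{11} = v_{1} ; sig = ⟨2 | 1⟩
  • {2,3}:  v_{2} + v_{3} = v_{7} + v_{8} ; sig = ⟨2 | 1 1⟩
  • {8,11}:  v_{8} + v_{11} = v_{1} + v_{5} ; sig = ⟨2 | 1 1⟩
  • {9,10}:  v_{9} + v_{10} = v_{6} + v_{7} ; sig = ⟨2 | 1 1⟩
  • {3,11}:  v_{3} + v_{11} = v_{1} + v_{7} + v_{8} ; sig = ⟨2 | 1 1 1⟩
  • {9,11}:  v_{9} + v_{11} = v_{1} + 2·v_{7} + v_{8} ; sig = ⟨2 | 1 1 2⟩
  • {2,9}:  v_{2} + v_{9} = 2·v_{7} + v_{8} ; sig = ⟨2 | 1 2⟩
  • {3,5}:  v_{3} + v_{5} = v_{7} + 2·v_{8} ; sig = ⟨2 | 1 2⟩
  • {5,9}:  v_{5} + v_{9} = 2·v_{7} + 2·v_{8} ; sig = ⟨2 | 2 2⟩
  • {7,8,10}:  v_{7} + v_{8} + v_{10} = 0 ; sig = ⟨3 | 0⟩
  • {5,7,10}:  v_{5} + v_{7} + v_{10} = v_{2} ; sig = ⟨3 | 1⟩
  • {6,7,8}:  v_{6} + v_{7} + v_{8} = v_{3} ; sig = ⟨3 | 1⟩
  • {6,8,9}:  v_{6} + v_{8} + v_{9} = 2·v_{3} ; sig = ⟨3 | 2⟩

Signatures (|P|; sorted positive RHS coefficients), sorted:
    ⟨2 | 0⟩
    ⟨2 | 0⟩
    ⟨2 | 1⟩
    ⟨2 | 1⟩
    ⟨2 | 1⟩
    ⟨2 | 1⟩
    ⟨2 | 1⟩
    ⟨2 | 1⟩
    ⟨2 | 1⟩
    ⟨2 | 1 1⟩
    ⟨2 | 1 1⟩
    ⟨2 | 1 1⟩
    ⟨2 | 1 1 1⟩
    ⟨2 | 1 1 2⟩
    ⟨2 | 1 2⟩
    ⟨2 | 1 2⟩
    ⟨2 | 2 2⟩
    ⟨3 | 0⟩
    ⟨3 | 1⟩
    ⟨3 | 1⟩
    ⟨3 | 2⟩


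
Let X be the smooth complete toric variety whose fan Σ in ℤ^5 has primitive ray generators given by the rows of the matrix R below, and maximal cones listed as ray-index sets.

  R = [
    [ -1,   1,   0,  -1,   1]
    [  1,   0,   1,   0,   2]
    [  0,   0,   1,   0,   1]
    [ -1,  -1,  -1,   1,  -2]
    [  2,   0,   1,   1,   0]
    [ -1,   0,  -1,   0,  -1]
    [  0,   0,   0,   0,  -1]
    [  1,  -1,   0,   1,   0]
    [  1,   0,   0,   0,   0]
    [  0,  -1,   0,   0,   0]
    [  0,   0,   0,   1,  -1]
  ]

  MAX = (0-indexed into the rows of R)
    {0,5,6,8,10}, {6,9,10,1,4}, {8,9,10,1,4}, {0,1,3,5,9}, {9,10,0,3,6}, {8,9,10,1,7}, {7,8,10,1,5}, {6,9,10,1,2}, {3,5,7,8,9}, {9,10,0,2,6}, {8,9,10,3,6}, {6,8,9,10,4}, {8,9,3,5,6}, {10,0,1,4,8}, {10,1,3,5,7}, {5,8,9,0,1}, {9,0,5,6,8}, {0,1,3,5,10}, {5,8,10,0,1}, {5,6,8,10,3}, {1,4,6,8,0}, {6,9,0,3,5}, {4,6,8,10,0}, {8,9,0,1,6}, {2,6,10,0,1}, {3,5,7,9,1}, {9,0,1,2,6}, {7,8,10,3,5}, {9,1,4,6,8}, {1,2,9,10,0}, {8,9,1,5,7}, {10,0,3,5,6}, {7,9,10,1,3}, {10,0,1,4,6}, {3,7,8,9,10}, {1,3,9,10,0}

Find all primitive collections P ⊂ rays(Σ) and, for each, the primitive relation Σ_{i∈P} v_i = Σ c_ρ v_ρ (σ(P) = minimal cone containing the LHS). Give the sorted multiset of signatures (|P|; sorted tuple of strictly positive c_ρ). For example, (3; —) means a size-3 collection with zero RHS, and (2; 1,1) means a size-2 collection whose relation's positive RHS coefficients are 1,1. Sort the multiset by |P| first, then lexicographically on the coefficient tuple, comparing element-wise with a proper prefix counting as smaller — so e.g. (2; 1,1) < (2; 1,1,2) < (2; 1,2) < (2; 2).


19 collections generate NE(X_Σ); each relation:

  P={0,7}:  v_{0} + v_{7} = v_{1} + v_{5}  ⇒ sig = (2; 1,1)
  P={2,8}:  v_{2} + v_{8} = v_{1} + v_{6}  ⇒ sig = (2; 1,1)
  P={4,5}:  v_{4} + v_{5} = v_{8} + v_{10}  ⇒ sig = (2; 1,1)
  P={2,5}:  v_{2} + v_{5} = v_{0} + v_{9} + v_{10}  ⇒ sig = (2; 1,1,1)
  P={2,7}:  v_{2} + v_{7} = v_{1} + v_{9} + v_{10}  ⇒ sig = (2; 1,1,1)
  P={6,7}:  v_{6} + v_{7} = v_{8} + v_{9} + v_{10}  ⇒ sig = (2; 1,1,1)
  P={3,4}:  v_{3} + v_{4} = v_{8} + v_{9} + 2·v_{10}  ⇒ sig = (2; 1,1,2)
  P={4,7}:  v_{4} + v_{7} = v_{1} + 2·v_{8} + v_{9} + 2·v_{10}  ⇒ sig = (2; 1,1,2,2)
  P={2,3}:  v_{2} + v_{3} = v_{0} + 2·v_{9} + 2·v_{10}  ⇒ sig = (2; 1,2,2)
  P={2,4}:  v_{2} + v_{4} = 2·v_{1} + 2·v_{6} + v_{10}  ⇒ sig = (2; 1,2,2)
  P={1,5,6}:  v_{1} + v_{5} + v_{6} = 0  ⇒ sig = (3; —)
  P={0,3,8}:  v_{0} + v_{3} + v_{8} = v_{5}  ⇒ sig = (3; 1)
  P={1,3,8}:  v_{1} + v_{3} + v_{8} = v_{7}  ⇒ sig = (3; 1)
  P={5,9,10}:  v_{5} + v_{9} + v_{10} = v_{3}  ⇒ sig = (3; 1)
  P={0,4,9}:  v_{0} + v_{4} + v_{9} = v_{1} + v_{6}  ⇒ sig = (3; 1,1)
  P={1,3,6}:  v_{1} + v_{3} + v_{6} = v_{9} + v_{10}  ⇒ sig = (3; 1,1)
  P={0,8,9,10}:  v_{0} + v_{8} + v_{9} + v_{10} = 0  ⇒ sig = (4; —)
  P={1,6,8,10}:  v_{1} + v_{6} + v_{8} + v_{10} = v_{4}  ⇒ sig = (4; 1)
  P={0,1,6,9,10}:  v_{0} + v_{1} + v_{6} + v_{9} + v_{10} = v_{2}  ⇒ sig = (5; 1)

Signatures (|P|; sorted positive RHS coefficients), sorted:
    (2; 1,1)
    (2; 1,1)
    (2; 1,1)
    (2; 1,1,1)
    (2; 1,1,1)
    (2; 1,1,1)
    (2; 1,1,2)
    (2; 1,1,2,2)
    (2; 1,2,2)
    (2; 1,2,2)
    (3; —)
    (3; 1)
    (3; 1)
    (3; 1)
    (3; 1,1)
    (3; 1,1)
    (4; —)
    (4; 1)
    (5; 1)


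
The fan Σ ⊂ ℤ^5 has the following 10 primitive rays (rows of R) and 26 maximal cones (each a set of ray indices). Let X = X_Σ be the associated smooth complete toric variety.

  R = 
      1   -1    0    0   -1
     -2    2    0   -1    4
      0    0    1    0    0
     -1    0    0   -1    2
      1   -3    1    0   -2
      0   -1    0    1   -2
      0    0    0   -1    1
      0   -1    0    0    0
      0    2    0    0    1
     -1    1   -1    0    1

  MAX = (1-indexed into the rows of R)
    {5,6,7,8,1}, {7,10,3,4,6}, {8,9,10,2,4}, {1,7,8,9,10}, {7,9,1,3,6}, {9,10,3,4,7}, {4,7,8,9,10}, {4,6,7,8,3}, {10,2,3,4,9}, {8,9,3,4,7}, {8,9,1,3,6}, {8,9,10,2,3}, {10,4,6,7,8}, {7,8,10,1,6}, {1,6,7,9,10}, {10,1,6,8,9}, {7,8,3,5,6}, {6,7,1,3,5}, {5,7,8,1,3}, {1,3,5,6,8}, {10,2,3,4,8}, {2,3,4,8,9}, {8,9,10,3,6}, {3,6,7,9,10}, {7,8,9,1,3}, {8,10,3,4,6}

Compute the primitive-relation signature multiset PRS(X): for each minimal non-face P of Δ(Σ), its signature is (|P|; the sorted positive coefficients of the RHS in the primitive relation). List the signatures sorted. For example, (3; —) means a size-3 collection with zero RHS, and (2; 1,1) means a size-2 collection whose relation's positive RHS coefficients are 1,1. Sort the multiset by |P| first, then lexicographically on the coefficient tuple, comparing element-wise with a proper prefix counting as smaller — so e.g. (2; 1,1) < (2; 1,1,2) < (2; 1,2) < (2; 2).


Minimal non-faces — 14 found among 10 rays, 26 max cones:

  {1,4}:  v_{1} + v_{4} = v_{7} + v_{8} ; sig = (2; 1,1)
  {5,9}:  v_{5} + v_{9} = v_{1} + v_{3} ; sig = (2; 1,1)
  {1,2}:  v_{1} + v_{2} = v_{4} + v_{8} + v_{9} ; sig = (2; 1,1,1)
  {2,5}:  v_{2} + v_{5} = v_{3} + v_{4} + v_{8} ; sig = (2; 1,1,1)
  {5,10}:  v_{5} + v_{10} = v_{6} + v_{7} + v_{8} ; sig = (2; 1,1,1)
  {4,5}:  v_{4} + v_{5} = v_{3} + v_{6} + 2·v_{7} + 2·v_{8} ; sig = (2; 1,1,2,2)
  {2,7}:  v_{2} + v_{7} = 2·v_{4} + v_{9} ; sig = (2; 1,2)
  {2,6}:  v_{2} + v_{6} = 2·v_{3} + v_{8} + 2·v_{10} ; sig = (2; 1,2,2)
  {1,3,10}:  v_{1} + v_{3} + v_{10} = 0 ; sig = (3; —)
  {4,6,9}:  v_{4} + v_{6} + v_{9} = v_{3} + v_{10} ; sig = (3; 1,1)
  {6,7,8,9}:  v_{6} + v_{7} + v_{8} + v_{9} = 0 ; sig = (4; —)
  {3,7,8,10}:  v_{3} + v_{7} + v_{8} + v_{10} = v_{4} ; sig = (4; 1)
  {1,3,6,7,8}:  v_{1} + v_{3} + v_{6} + v_{7} + v_{8} = v_{5} ; sig = (5; 1)
  {3,4,8,9,10}:  v_{3} + v_{4} + v_{8} + v_{9} + v_{10} = v_{2} ; sig = (5; 1)

Signatures (|P|; sorted positive RHS coefficients), sorted:
    (2; 1,1)
    (2; 1,1)
    (2; 1,1,1)
    (2; 1,1,1)
    (2; 1,1,1)
    (2; 1,1,2,2)
    (2; 1,2)
    (2; 1,2,2)
    (3; —)
    (3; 1,1)
    (4; —)
    (4; 1)
    (5; 1)
    (5; 1)


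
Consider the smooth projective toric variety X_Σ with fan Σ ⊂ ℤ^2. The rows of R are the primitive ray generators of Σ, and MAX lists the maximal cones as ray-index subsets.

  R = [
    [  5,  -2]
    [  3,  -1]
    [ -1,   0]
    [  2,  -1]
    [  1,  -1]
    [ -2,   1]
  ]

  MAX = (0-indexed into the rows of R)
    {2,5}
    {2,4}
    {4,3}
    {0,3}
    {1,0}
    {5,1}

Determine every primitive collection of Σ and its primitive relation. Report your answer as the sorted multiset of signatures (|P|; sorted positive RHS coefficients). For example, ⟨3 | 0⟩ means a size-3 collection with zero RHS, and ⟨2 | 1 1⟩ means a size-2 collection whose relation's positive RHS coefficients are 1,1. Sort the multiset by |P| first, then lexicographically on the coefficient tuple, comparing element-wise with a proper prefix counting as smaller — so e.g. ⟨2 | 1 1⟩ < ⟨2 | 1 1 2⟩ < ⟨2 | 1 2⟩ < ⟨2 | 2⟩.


Δ(Σ) — 6 vertices, 9 min non-faces:

  {3,5}:  v_{3} + v_{5} = 0  so sig = ⟨2 | 0⟩
  {0,5}:  v_{0} + v_{5} = v_{1}  so sig = ⟨2 | 1⟩
  {1,2}:  v_{1} + v_{2} = v_{3}  so sig = ⟨2 | 1⟩
  {1,3}:  v_{1} + v_{3} = v_{0}  so sig = ⟨2 | 1⟩
  {2,3}:  v_{2} + v_{3} = v_{4}  so sig = ⟨2 | 1⟩
  {4,5}:  v_{4} + v_{5} = v_{2}  so sig = ⟨2 | 1⟩
  {0,2}:  v_{0} + v_{2} = 2·v_{3}  so sig = ⟨2 | 2⟩
  {1,4}:  v_{1} + v_{4} = 2·v_{3}  so sig = ⟨2 | 2⟩
  {0,4}:  v_{0} + v_{4} = 3·v_{3}  so sig = ⟨2 | 3⟩

Sorted signature multiset PRS(X):
    |P|=2: 9 collections, coeffs (), (1), (1), (1), (1), (1), (2), (2), (3)


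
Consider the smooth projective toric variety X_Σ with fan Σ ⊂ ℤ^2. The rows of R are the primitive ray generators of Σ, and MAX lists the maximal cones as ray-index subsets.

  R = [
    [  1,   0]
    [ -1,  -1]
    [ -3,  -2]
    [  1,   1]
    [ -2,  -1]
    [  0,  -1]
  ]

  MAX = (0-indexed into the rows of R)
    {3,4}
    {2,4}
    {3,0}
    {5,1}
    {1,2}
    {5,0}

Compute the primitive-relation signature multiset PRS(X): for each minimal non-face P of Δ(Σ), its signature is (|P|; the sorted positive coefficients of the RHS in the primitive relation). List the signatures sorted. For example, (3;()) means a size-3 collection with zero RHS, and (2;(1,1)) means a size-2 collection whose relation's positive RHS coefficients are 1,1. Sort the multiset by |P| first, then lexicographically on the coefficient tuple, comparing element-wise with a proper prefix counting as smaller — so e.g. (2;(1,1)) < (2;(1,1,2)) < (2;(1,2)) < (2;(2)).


Σ has 9 primitive collections:

  • {1,3}:  v_{1} + v_{3} = 0  →  sig = (2;())
  • {0,1}:  v_{0} + v_{1} = v_{5}  →  sig = (2;(1))
  • {0,4}:  v_{0} + v_{4} = v_{1}  →  sig = (2;(1))
  • {1,4}:  v_{1} + v_{4} = v_{2}  →  sig = (2;(1))
  • {2,3}:  v_{2} + v_{3} = v_{4}  →  sig = (2;(1))
  • {3,5}:  v_{3} + v_{5} = v_{0}  →  sig = (2;(1))
  • {0,2}:  v_{0} + v_{2} = 2·v_{1}  →  sig = (2;(2))
  • {4,5}:  v_{4} + v_{5} = 2·v_{1}  →  sig = (2;(2))
  • {2,5}:  v_{2} + v_{5} = 3·v_{1}  →  sig = (2;(3))

so the primitive-relation signature multiset is
{ (2;()),  (2;(1)) ×5,  (2;(2)) ×2,  (2;(3)) }


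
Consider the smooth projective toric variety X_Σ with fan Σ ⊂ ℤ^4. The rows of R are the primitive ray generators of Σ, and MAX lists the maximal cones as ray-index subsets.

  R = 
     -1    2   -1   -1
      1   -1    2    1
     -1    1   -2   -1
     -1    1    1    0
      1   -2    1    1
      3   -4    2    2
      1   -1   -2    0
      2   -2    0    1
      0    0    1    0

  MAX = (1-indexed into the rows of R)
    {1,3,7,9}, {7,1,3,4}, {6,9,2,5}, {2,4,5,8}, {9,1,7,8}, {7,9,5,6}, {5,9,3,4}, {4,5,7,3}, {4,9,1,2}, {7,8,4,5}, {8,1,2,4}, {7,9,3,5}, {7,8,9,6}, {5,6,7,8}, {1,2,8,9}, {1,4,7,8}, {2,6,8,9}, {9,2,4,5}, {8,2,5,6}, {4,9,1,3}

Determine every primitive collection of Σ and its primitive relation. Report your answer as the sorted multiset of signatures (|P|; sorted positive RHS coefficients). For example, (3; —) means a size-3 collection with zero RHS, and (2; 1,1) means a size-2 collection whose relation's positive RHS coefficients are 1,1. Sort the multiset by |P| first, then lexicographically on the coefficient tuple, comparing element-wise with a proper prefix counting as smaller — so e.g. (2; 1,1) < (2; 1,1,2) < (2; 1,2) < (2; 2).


Primitive collections (10):

  • {1,5}:  v_{1} + v_{5} = 0  ⇒ sig = (2; —)
  • {2,3}:  v_{2} + v_{3} = 0  ⇒ sig = (2; —)
  • {2,7}:  v_{2} + v_{7} = v_{8}  ⇒ sig = (2; 1)
  • {3,8}:  v_{3} + v_{8} = v_{7}  ⇒ sig = (2; 1)
  • {1,6}:  v_{1} + v_{6} = v_{8} + v_{9}  ⇒ sig = (2; 1,1)
  • {4,6}:  v_{4} + v_{6} = v_{2} + v_{5}  ⇒ sig = (2; 1,1)
  • {3,6}:  v_{3} + v_{6} = v_{5} + v_{7} + v_{9}  ⇒ sig = (2; 1,1,1)
  • {4,7,9}:  v_{4} + v_{7} + v_{9} = 0  ⇒ sig = (3; —)
  • {4,8,9}:  v_{4} + v_{8} + v_{9} = v_{2}  ⇒ sig = (3; 1)
  • {5,8,9}:  v_{5} + v_{8} + v_{9} = v_{6}  ⇒ sig = (3; 1)

Sorted signature multiset PRS(X):
    |P|=2: 7 collections, coeffs (), (), (1), (1), (1,1), (1,1), (1,1,1)
    |P|=3: 3 collections, coeffs (), (1), (1)
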